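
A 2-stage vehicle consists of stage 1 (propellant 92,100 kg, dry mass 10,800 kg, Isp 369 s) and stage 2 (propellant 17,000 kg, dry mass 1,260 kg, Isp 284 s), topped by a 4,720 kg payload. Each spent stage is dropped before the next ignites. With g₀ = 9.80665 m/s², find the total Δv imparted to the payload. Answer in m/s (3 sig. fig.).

Ignition mass of stage 1 = 92,100+10,800 + 17,000+1,260 + 4,720 = 125,880 kg.
Stage 1: m₀ = 125,880 kg, m_f = 125,880 − 92,100 = 33,780 kg; Δv = 369×9.80665×ln(3.726) = 3618.7×1.3155 ≈ 4760 m/s.
Stage 2: m₀ = 22,980 kg, m_f = 22,980 − 17,000 = 5,980 kg; Δv = 284×9.80665×ln(3.843) = 2785.1×1.3462 ≈ 3749 m/s.
Total Δv = 4760 + 3749 = 8509 m/s.

Δv ≈ 8510 m/s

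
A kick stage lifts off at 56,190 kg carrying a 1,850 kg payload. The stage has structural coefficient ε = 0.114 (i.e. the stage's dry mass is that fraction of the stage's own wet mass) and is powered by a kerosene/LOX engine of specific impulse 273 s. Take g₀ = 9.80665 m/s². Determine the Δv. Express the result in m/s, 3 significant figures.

Stage wet mass = m₀ − payload = 56,190 − 1,850 = 54,340 kg.
Stage dry mass = ε × stage wet mass = 0.114 × 54,340 = 6,194.76 kg.
Burnout mass m_f = stage dry + payload = 6,194.76 + 1,850 = 8,044.76 kg.
v_e = Isp · g₀ = 273 × 9.80665 = 2677.2 m/s.
Using Δv = v_e ln(m₀/m_f): Δv = v_e · ln(56,190/8,044.76) = 2677.2 × ln(6.985) = 2677.2 × 1.9437 ≈ 5204 m/s.

Δv ≈ 5200 m/s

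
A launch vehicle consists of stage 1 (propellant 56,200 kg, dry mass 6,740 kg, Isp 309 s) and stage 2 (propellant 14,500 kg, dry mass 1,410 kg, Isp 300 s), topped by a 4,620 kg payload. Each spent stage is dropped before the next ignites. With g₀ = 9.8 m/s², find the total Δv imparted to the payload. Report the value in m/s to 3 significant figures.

Ignition mass of stage 1 = 56,200+6,740 + 14,500+1,410 + 4,620 = 83,470 kg.
Stage 1: m₀ = 83,470 kg, m_f = 83,470 − 56,200 = 27,270 kg; Δv = 309×9.8×ln(3.061) = 3028.2×1.1187 ≈ 3388 m/s.
Stage 2: m₀ = 20,530 kg, m_f = 20,530 − 14,500 = 6,030 kg; Δv = 300×9.8×ln(3.405) = 2940.0×1.2251 ≈ 3602 m/s.
Total Δv = 3388 + 3602 = 6990 m/s.

Δv ≈ 6990 m/s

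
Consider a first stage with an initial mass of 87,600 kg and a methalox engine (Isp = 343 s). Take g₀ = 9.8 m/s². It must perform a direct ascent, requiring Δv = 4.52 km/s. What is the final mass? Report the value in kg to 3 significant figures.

final mass ≈ 22800 kg

v_e = Isp · g₀ = 343 × 9.8 = 3361.4 m/s.
m₀/m_f = exp(Δv / v_e) = exp(4520 / 3361.4) = exp(1.3447) = 3.8370.
m_f = m₀ / 3.8370 = 87,600 / 3.8370 = 22,830.3 kg.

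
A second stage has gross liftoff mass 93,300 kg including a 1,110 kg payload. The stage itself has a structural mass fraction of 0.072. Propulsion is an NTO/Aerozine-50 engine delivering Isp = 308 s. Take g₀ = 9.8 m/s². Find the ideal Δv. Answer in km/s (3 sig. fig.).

Stage wet mass = m₀ − payload = 93,300 − 1,110 = 92,190 kg.
Stage dry mass = ε × stage wet mass = 0.072 × 92,190 = 6,637.68 kg.
Burnout mass m_f = stage dry + payload = 6,637.68 + 1,110 = 7,747.68 kg.
v_e = Isp · g₀ = 308 × 9.8 = 3018.4 m/s.
From the ideal rocket equation, Δv = v_e · ln(93,300/7,747.68) = 3018.4 × ln(12.04) = 3018.4 × 2.4884 ≈ 7511 m/s.

Δv ≈ 7.51 km/s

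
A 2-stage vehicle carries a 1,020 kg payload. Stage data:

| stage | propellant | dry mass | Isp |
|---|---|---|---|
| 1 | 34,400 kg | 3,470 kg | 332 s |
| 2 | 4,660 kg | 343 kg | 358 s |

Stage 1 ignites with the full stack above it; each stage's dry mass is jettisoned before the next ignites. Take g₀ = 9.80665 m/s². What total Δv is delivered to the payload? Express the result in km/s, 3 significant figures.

Δv ≈ 10.2 km/s

Ignition mass of stage 1 = 34,400+3,470 + 4,660+343 + 1,020 = 43,893 kg.
Stage 1: m₀ = 43,893 kg, m_f = 43,893 − 34,400 = 9,493 kg; Δv = 332×9.80665×ln(4.624) = 3255.8×1.5312 ≈ 4985 m/s.
Stage 2: m₀ = 6,023 kg, m_f = 6,023 − 4,660 = 1,363 kg; Δv = 358×9.80665×ln(4.419) = 3510.8×1.4859 ≈ 5217 m/s.
Total Δv = 4985 + 5217 = 10202 m/s.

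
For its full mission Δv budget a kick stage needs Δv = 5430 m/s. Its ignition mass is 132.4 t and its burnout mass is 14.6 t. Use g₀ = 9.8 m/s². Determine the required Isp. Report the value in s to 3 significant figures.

ln(m₀/m_f) = ln(132400/14600) = ln(9.068) = 2.2048.
From the ideal rocket equation, v_e = Δv / ln(m₀/m_f) = 5430 / 2.2048 = 2462.8 m/s.
Isp = v_e / g₀ = 2462.8 / 9.8 = 251.3 s.

Isp ≈ 251 s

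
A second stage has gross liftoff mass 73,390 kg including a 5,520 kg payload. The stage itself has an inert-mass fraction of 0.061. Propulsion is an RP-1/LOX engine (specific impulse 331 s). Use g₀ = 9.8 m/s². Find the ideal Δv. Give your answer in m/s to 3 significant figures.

Δv ≈ 6580 m/s

Stage wet mass = m₀ − payload = 73,390 − 5,520 = 67,870 kg.
Stage dry mass = ε × stage wet mass = 0.061 × 67,870 = 4,140.07 kg.
Burnout mass m_f = stage dry + payload = 4,140.07 + 5,520 = 9,660.07 kg.
v_e = Isp · g₀ = 331 × 9.8 = 3243.8 m/s.
By the Tsiolkovsky rocket equation, Δv = v_e · ln(73,390/9,660.07) = 3243.8 × ln(7.597) = 3243.8 × 2.0278 ≈ 6578 m/s.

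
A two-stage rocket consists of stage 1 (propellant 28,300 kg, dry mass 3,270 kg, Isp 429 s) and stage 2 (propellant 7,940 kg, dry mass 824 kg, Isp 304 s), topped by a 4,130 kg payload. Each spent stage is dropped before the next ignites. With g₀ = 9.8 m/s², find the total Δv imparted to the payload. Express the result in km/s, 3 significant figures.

Δv ≈ 7.10 km/s

Ignition mass of stage 1 = 28,300+3,270 + 7,940+824 + 4,130 = 44,464 kg.
Stage 1: m₀ = 44,464 kg, m_f = 44,464 − 28,300 = 16,164 kg; Δv = 429×9.8×ln(2.751) = 4204.2×1.0119 ≈ 4254 m/s.
Stage 2: m₀ = 12,894 kg, m_f = 12,894 − 7,940 = 4,954 kg; Δv = 304×9.8×ln(2.603) = 2979.2×0.9566 ≈ 2850 m/s.
Total Δv = 4254 + 2850 = 7104 m/s.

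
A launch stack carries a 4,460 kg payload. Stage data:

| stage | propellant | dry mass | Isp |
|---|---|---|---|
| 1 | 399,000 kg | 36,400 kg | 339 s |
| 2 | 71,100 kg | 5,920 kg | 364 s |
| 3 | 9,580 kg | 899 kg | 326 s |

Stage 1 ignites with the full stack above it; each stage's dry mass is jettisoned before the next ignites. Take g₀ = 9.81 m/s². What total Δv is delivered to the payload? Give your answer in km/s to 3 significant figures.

Ignition mass of stage 1 = 399,000+36,400 + 71,100+5,920 + 9,580+899 + 4,460 = 527,359 kg.
Stage 1: m₀ = 527,359 kg, m_f = 527,359 − 399,000 = 128,359 kg; Δv = 339×9.81×ln(4.108) = 3325.6×1.4131 ≈ 4699 m/s.
Stage 2: m₀ = 91,959 kg, m_f = 91,959 − 71,100 = 20,859 kg; Δv = 364×9.81×ln(4.409) = 3570.8×1.4836 ≈ 5298 m/s.
Stage 3: m₀ = 14,939 kg, m_f = 14,939 − 9,580 = 5,359 kg; Δv = 326×9.81×ln(2.788) = 3198.1×1.0252 ≈ 3279 m/s.
Total Δv = 4699 + 5298 + 3279 = 13276 m/s.

Δv ≈ 13.3 km/s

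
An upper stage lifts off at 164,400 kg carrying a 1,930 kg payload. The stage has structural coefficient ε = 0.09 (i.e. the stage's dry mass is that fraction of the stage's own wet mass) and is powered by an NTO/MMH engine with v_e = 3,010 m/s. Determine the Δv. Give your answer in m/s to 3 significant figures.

Stage wet mass = m₀ − payload = 164,400 − 1,930 = 162,470 kg.
Stage dry mass = ε × stage wet mass = 0.09 × 162,470 = 14,622.3 kg.
Burnout mass m_f = stage dry + payload = 14,622.3 + 1,930 = 16,552.3 kg.
By the Tsiolkovsky rocket equation, Δv = v_e · ln(164,400/16,552.3) = 3010.0 × ln(9.932) = 3010.0 × 2.2958 ≈ 6910 m/s.

Δv ≈ 6910 m/s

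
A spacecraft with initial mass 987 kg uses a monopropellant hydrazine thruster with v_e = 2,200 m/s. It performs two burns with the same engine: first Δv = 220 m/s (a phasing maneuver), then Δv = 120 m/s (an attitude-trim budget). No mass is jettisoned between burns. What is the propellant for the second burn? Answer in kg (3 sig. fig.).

After the first burn: m = 987 × exp(−220/2200.0) = 987 × 0.90484 = 893.077 kg.
After the second burn: m = 893.077 × exp(−120/2200.0) = 893.077 × 0.94692 = 845.672 kg.
Second-burn propellant = 893.077 − 845.672 = 47.405 kg.

propellant for the second burn ≈ 47.4 kg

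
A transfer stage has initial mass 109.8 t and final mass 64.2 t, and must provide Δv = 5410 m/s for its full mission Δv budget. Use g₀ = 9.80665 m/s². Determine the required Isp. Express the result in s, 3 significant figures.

ln(m₀/m_f) = ln(109800/64200) = ln(1.71) = 0.5367.
From the ideal rocket equation, v_e = Δv / ln(m₀/m_f) = 5410 / 0.5367 = 10080.9 m/s.
Isp = v_e / g₀ = 10080.9 / 9.80665 = 1028.0 s.

Isp ≈ 1030 s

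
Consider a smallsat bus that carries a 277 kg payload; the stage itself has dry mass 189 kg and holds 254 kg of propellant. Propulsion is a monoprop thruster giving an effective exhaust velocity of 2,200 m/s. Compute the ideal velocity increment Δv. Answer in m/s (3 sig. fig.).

Δv ≈ 957 m/s

m₀ = payload + dry + propellant = 277 + 189 + 254 = 720 kg.
m_f = payload + dry = 277 + 189 = 466 kg.
Δv = v_e · ln(m₀/m_f) = 2200.0 × ln(1.545) = 2200.0 × 0.4351 ≈ 957.1 m/s.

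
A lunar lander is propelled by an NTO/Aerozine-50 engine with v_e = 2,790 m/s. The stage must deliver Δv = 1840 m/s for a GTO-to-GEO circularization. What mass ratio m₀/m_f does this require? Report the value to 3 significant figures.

mass ratio ≈ 1.93

m₀/m_f = exp(Δv / v_e) = exp(1840 / 2790.0) = exp(0.6595) = 1.9338.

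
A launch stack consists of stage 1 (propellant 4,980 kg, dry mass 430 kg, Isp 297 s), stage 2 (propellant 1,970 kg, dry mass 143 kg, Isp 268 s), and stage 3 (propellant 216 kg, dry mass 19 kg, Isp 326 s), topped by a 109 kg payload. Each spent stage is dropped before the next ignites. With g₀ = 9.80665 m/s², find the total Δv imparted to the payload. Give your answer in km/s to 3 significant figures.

Δv ≈ 10.3 km/s

Ignition mass of stage 1 = 4,980+430 + 1,970+143 + 216+19 + 109 = 7,867 kg.
Stage 1: m₀ = 7,867 kg, m_f = 7,867 − 4,980 = 2,887 kg; Δv = 297×9.80665×ln(2.725) = 2912.6×1.0025 ≈ 2920 m/s.
Stage 2: m₀ = 2,457 kg, m_f = 2,457 − 1,970 = 487 kg; Δv = 268×9.80665×ln(5.045) = 2628.2×1.6184 ≈ 4254 m/s.
Stage 3: m₀ = 344 kg, m_f = 344 − 216 = 128 kg; Δv = 326×9.80665×ln(2.688) = 3197.0×0.9886 ≈ 3161 m/s.
Total Δv = 2920 + 4254 + 3161 = 10335 m/s.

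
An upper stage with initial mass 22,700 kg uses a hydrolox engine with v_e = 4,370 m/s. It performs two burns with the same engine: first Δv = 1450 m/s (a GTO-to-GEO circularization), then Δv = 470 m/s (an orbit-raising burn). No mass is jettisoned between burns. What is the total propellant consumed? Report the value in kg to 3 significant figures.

total propellant consumed ≈ 8070 kg

After the first burn: m = 22700 × exp(−1450/4370.0) = 22700 × 0.71763 = 16,290.2 kg.
After the second burn: m = 16,290.2 × exp(−470/4370.0) = 16,290.2 × 0.89803 = 14,629.1 kg.
Total propellant = m₀ − m_final = 22700 − 14,629.1 = 8,070.9 kg.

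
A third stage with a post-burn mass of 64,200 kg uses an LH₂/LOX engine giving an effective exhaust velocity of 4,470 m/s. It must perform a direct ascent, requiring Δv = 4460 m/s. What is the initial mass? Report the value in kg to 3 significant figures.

m₀/m_f = exp(Δv / v_e) = exp(4460 / 4470.0) = exp(0.9978) = 2.7122.
m₀ = m_f × 2.7122 = 64,200 × 2.7122 = 174,123 kg.

initial mass ≈ 174000 kg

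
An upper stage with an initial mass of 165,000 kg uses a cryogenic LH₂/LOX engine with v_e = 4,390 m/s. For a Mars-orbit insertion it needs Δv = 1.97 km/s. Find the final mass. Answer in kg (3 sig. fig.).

m₀/m_f = exp(Δv / v_e) = exp(1970 / 4390.0) = exp(0.4487) = 1.5663.
m_f = m₀ / 1.5663 = 165,000 / 1.5663 = 105,344 kg.

final mass ≈ 105000 kg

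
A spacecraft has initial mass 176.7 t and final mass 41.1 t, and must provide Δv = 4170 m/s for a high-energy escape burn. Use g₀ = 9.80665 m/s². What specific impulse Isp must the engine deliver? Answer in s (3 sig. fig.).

Isp ≈ 292 s

ln(m₀/m_f) = ln(176700/41100) = ln(4.299) = 1.4584.
Rocket equation: v_e = Δv / ln(m₀/m_f) = 4170 / 1.4584 = 2859.2 m/s.
Isp = v_e / g₀ = 2859.2 / 9.80665 = 291.6 s.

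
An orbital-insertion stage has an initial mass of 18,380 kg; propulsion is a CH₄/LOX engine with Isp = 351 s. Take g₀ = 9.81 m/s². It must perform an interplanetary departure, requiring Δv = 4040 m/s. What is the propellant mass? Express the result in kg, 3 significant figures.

v_e = Isp · g₀ = 351 × 9.81 = 3443.3 m/s.
m₀/m_f = exp(Δv / v_e) = exp(4040 / 3443.3) = exp(1.1733) = 3.2326.
m_f = 18,380 / 3.2326 = 5,685.83 kg, so propellant = m₀ − m_f = 18,380 − 5,685.83 = 12,694.17 kg.

propellant mass ≈ 12700 kg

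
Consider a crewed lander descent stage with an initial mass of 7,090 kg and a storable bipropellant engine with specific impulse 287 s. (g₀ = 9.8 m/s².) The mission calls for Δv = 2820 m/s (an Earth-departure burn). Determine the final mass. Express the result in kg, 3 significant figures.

v_e = Isp · g₀ = 287 × 9.8 = 2812.6 m/s.
m₀/m_f = exp(Δv / v_e) = exp(2820 / 2812.6) = exp(1.0026) = 2.7254.
m_f = m₀ / 2.7254 = 7,090 / 2.7254 = 2,601.45 kg.

final mass ≈ 2600 kg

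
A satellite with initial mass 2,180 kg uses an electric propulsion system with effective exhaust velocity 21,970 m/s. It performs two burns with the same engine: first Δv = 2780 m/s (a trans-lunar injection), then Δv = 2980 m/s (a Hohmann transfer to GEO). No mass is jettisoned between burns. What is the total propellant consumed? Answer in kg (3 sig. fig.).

After the first burn: m = 2180 × exp(−2780/21970.0) = 2180 × 0.88114 = 1,920.89 kg.
After the second burn: m = 1,920.89 × exp(−2980/21970.0) = 1,920.89 × 0.87316 = 1,677.24 kg.
Total propellant = m₀ − m_final = 2180 − 1,677.24 = 502.76 kg.

total propellant consumed ≈ 503 kg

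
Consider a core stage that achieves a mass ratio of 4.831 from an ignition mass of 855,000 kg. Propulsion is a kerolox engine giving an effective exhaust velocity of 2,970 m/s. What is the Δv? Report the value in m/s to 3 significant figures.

From the ideal rocket equation, Δv = v_e · ln(4.831) = 2970.0 × 1.5751 ≈ 4677.9 m/s.

Δv ≈ 4680 m/s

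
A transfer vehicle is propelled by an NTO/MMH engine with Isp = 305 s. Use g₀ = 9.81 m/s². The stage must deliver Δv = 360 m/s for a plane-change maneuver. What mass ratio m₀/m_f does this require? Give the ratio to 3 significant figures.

v_e = Isp · g₀ = 305 × 9.81 = 2992.1 m/s.
m₀/m_f = exp(Δv / v_e) = exp(360 / 2992.1) = exp(0.1203) = 1.1279.

mass ratio ≈ 1.13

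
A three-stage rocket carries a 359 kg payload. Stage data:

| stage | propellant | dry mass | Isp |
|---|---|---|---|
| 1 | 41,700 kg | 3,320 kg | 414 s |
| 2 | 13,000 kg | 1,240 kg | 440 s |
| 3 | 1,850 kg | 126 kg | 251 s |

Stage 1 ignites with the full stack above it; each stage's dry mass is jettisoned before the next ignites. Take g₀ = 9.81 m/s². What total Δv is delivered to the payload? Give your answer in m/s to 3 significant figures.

Ignition mass of stage 1 = 41,700+3,320 + 13,000+1,240 + 1,850+126 + 359 = 61,595 kg.
Stage 1: m₀ = 61,595 kg, m_f = 61,595 − 41,700 = 19,895 kg; Δv = 414×9.81×ln(3.096) = 4061.3×1.1301 ≈ 4590 m/s.
Stage 2: m₀ = 16,575 kg, m_f = 16,575 − 13,000 = 3,575 kg; Δv = 440×9.81×ln(4.636) = 4316.4×1.5339 ≈ 6621 m/s.
Stage 3: m₀ = 2,335 kg, m_f = 2,335 − 1,850 = 485 kg; Δv = 251×9.81×ln(4.814) = 2462.3×1.5716 ≈ 3870 m/s.
Total Δv = 4590 + 6621 + 3870 = 15081 m/s.

Δv ≈ 15100 m/s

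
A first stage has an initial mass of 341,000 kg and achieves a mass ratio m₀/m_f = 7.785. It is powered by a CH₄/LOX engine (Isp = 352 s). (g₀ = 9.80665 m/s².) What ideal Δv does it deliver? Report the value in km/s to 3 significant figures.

Δv ≈ 7.08 km/s

v_e = Isp · g₀ = 352 × 9.80665 = 3451.9 m/s.
Δv = v_e · ln(7.785) = 3451.9 × 2.0522 ≈ 7084.1 m/s.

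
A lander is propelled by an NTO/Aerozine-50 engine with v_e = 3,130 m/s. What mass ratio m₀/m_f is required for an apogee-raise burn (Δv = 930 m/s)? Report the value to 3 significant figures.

From the ideal rocket equation, m₀/m_f = exp(Δv / v_e) = exp(930 / 3130.0) = exp(0.2971) = 1.3460.

mass ratio ≈ 1.35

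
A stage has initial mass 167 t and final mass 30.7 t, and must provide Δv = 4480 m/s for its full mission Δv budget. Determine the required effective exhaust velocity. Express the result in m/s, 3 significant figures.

ln(m₀/m_f) = ln(167000/30700) = ln(5.44) = 1.6937.
v_e = Δv / ln(m₀/m_f) = 4480 / 1.6937 = 2645.0 m/s.

v_e ≈ 2650 m/s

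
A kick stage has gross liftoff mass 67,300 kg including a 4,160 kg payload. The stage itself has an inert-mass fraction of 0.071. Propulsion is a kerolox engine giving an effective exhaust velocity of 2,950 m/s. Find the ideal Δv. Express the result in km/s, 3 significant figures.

Δv ≈ 6.05 km/s

Stage wet mass = m₀ − payload = 67,300 − 4,160 = 63,140 kg.
Stage dry mass = ε × stage wet mass = 0.071 × 63,140 = 4,482.94 kg.
Burnout mass m_f = stage dry + payload = 4,482.94 + 4,160 = 8,642.94 kg.
Rocket equation: Δv = v_e · ln(67,300/8,642.94) = 2950.0 × ln(7.787) = 2950.0 × 2.0524 ≈ 6055 m/s.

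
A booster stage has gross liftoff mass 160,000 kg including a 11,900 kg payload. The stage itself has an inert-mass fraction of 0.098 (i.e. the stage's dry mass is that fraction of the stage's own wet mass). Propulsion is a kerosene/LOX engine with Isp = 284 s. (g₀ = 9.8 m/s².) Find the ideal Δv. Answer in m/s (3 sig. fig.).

Stage wet mass = m₀ − payload = 160,000 − 11,900 = 148,100 kg.
Stage dry mass = ε × stage wet mass = 0.098 × 148,100 = 14,513.8 kg.
Burnout mass m_f = stage dry + payload = 14,513.8 + 11,900 = 26,413.8 kg.
v_e = Isp · g₀ = 284 × 9.8 = 2783.2 m/s.
Using Δv = v_e ln(m₀/m_f): Δv = v_e · ln(160,000/26,413.8) = 2783.2 × ln(6.057) = 2783.2 × 1.8013 ≈ 5013 m/s.

Δv ≈ 5010 m/s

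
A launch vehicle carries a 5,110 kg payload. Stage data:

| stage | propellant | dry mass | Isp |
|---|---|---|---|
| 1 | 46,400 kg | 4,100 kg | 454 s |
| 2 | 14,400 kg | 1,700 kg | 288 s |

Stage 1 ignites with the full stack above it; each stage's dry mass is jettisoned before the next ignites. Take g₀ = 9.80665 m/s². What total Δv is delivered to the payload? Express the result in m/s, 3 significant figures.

Δv ≈ 7850 m/s

Ignition mass of stage 1 = 46,400+4,100 + 14,400+1,700 + 5,110 = 71,710 kg.
Stage 1: m₀ = 71,710 kg, m_f = 71,710 − 46,400 = 25,310 kg; Δv = 454×9.80665×ln(2.833) = 4452.2×1.0414 ≈ 4637 m/s.
Stage 2: m₀ = 21,210 kg, m_f = 21,210 − 14,400 = 6,810 kg; Δv = 288×9.80665×ln(3.115) = 2824.3×1.1361 ≈ 3209 m/s.
Total Δv = 4637 + 3209 = 7846 m/s.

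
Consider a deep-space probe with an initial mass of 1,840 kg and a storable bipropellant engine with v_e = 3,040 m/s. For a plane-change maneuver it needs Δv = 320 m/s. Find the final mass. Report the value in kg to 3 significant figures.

final mass ≈ 1660 kg

m₀/m_f = exp(Δv / v_e) = exp(320 / 3040.0) = exp(0.1053) = 1.1110.
m_f = m₀ / 1.1110 = 1,840 / 1.1110 = 1,656.17 kg.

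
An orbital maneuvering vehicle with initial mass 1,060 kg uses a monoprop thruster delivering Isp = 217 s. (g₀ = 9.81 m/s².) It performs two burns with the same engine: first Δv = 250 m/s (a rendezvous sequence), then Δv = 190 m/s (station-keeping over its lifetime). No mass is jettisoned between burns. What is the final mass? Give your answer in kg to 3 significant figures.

final mass ≈ 862 kg

v_e = Isp · g₀ = 217 × 9.81 = 2128.8 m/s.
After the first burn: m = 1060 × exp(−250/2128.8) = 1060 × 0.88920 = 942.552 kg.
After the second burn: m = 942.552 × exp(−190/2128.8) = 942.552 × 0.91461 = 862.067 kg.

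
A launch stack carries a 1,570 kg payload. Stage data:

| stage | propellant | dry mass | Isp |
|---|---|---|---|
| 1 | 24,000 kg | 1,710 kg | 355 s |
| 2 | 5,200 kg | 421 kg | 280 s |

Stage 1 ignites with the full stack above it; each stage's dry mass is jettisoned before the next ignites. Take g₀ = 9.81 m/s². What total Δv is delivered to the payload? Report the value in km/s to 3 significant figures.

Δv ≈ 8.08 km/s

Ignition mass of stage 1 = 24,000+1,710 + 5,200+421 + 1,570 = 32,901 kg.
Stage 1: m₀ = 32,901 kg, m_f = 32,901 − 24,000 = 8,901 kg; Δv = 355×9.81×ln(3.696) = 3482.6×1.3073 ≈ 4553 m/s.
Stage 2: m₀ = 7,191 kg, m_f = 7,191 − 5,200 = 1,991 kg; Δv = 280×9.81×ln(3.612) = 2746.8×1.2842 ≈ 3527 m/s.
Total Δv = 4553 + 3527 = 8080 m/s.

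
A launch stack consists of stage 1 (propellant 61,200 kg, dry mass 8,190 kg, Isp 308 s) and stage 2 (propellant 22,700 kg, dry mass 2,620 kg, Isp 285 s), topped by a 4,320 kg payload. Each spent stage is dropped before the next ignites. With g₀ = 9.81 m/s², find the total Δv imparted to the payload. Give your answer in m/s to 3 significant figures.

Δv ≈ 6970 m/s

Ignition mass of stage 1 = 61,200+8,190 + 22,700+2,620 + 4,320 = 99,030 kg.
Stage 1: m₀ = 99,030 kg, m_f = 99,030 − 61,200 = 37,830 kg; Δv = 308×9.81×ln(2.618) = 3021.5×0.9623 ≈ 2908 m/s.
Stage 2: m₀ = 29,640 kg, m_f = 29,640 − 22,700 = 6,940 kg; Δv = 285×9.81×ln(4.271) = 2795.9×1.4518 ≈ 4059 m/s.
Total Δv = 2908 + 4059 = 6967 m/s.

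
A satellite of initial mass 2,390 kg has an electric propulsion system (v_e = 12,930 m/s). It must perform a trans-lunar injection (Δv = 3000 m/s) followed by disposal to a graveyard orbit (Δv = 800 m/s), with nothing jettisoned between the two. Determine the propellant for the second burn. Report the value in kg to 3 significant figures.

propellant for the second burn ≈ 114 kg

After the first burn: m = 2390 × exp(−3000/12930.0) = 2390 × 0.79293 = 1,895.1 kg.
After the second burn: m = 1,895.1 × exp(−800/12930.0) = 1,895.1 × 0.94000 = 1,781.39 kg.
Second-burn propellant = 1,895.1 − 1,781.39 = 113.71 kg.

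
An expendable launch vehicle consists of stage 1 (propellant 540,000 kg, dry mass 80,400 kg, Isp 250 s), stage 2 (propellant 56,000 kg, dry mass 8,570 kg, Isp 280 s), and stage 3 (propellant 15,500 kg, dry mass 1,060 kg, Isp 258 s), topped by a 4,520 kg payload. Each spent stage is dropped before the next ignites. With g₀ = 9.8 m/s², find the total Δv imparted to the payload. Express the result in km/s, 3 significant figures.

Δv ≈ 9.82 km/s

Ignition mass of stage 1 = 540,000+80,400 + 56,000+8,570 + 15,500+1,060 + 4,520 = 706,050 kg.
Stage 1: m₀ = 706,050 kg, m_f = 706,050 − 540,000 = 166,050 kg; Δv = 250×9.8×ln(4.252) = 2450.0×1.4474 ≈ 3546 m/s.
Stage 2: m₀ = 85,650 kg, m_f = 85,650 − 56,000 = 29,650 kg; Δv = 280×9.8×ln(2.889) = 2744.0×1.0608 ≈ 2911 m/s.
Stage 3: m₀ = 21,080 kg, m_f = 21,080 − 15,500 = 5,580 kg; Δv = 258×9.8×ln(3.778) = 2528.4×1.3291 ≈ 3361 m/s.
Total Δv = 3546 + 2911 + 3361 = 9818 m/s.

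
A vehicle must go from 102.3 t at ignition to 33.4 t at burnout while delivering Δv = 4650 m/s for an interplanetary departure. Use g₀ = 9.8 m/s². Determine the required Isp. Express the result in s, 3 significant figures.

ln(m₀/m_f) = ln(102300/33400) = ln(3.063) = 1.1194.
v_e = Δv / ln(m₀/m_f) = 4650 / 1.1194 = 4154.2 m/s.
Isp = v_e / g₀ = 4154.2 / 9.8 = 423.9 s.

Isp ≈ 424 s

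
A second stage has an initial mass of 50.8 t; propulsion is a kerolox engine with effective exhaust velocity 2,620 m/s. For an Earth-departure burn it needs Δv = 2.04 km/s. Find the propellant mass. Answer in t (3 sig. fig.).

From the ideal rocket equation, m₀/m_f = exp(Δv / v_e) = exp(2040 / 2620.0) = exp(0.7786) = 2.1785.
m_f = 50.8 / 2.1785 = 23.3188 t, so propellant = m₀ − m_f = 50.8 − 23.3188 = 27.4812 t.

propellant mass ≈ 27.5 t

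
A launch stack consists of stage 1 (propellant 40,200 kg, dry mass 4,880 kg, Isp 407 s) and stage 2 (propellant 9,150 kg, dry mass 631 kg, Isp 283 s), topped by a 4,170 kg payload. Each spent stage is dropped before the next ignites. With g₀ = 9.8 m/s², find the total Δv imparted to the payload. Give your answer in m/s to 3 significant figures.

Ignition mass of stage 1 = 40,200+4,880 + 9,150+631 + 4,170 = 59,031 kg.
Stage 1: m₀ = 59,031 kg, m_f = 59,031 − 40,200 = 18,831 kg; Δv = 407×9.8×ln(3.135) = 3988.6×1.1426 ≈ 4557 m/s.
Stage 2: m₀ = 13,951 kg, m_f = 13,951 − 9,150 = 4,801 kg; Δv = 283×9.8×ln(2.906) = 2773.4×1.0667 ≈ 2958 m/s.
Total Δv = 4557 + 2958 = 7515 m/s.

Δv ≈ 7520 m/s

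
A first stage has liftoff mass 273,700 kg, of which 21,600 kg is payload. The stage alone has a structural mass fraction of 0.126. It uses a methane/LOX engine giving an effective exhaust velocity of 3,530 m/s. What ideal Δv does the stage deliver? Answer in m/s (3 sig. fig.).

Δv ≈ 5770 m/s

Stage wet mass = m₀ − payload = 273,700 − 21,600 = 252,100 kg.
Stage dry mass = ε × stage wet mass = 0.126 × 252,100 = 31,764.6 kg.
Burnout mass m_f = stage dry + payload = 31,764.6 + 21,600 = 53,364.6 kg.
From the ideal rocket equation, Δv = v_e · ln(273,700/53,364.6) = 3530.0 × ln(5.129) = 3530.0 × 1.6349 ≈ 5771 m/s.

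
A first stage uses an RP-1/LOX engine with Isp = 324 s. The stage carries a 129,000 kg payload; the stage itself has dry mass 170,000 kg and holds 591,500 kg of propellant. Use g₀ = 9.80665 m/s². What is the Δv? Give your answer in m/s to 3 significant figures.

v_e = Isp · g₀ = 324 × 9.80665 = 3177.4 m/s.
m₀ = payload + dry + propellant = 129,000 + 170,000 + 591,500 = 890,500 kg.
m_f = payload + dry = 129,000 + 170,000 = 299,000 kg.
By the Tsiolkovsky rocket equation, Δv = v_e · ln(m₀/m_f) = 3177.4 × ln(2.978) = 3177.4 × 1.0913 ≈ 3467.6 m/s.

Δv ≈ 3470 m/s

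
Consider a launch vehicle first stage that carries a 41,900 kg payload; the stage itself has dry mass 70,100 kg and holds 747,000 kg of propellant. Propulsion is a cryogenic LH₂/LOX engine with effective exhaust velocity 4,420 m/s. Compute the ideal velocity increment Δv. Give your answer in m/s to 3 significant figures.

Δv ≈ 9000 m/s

m₀ = payload + dry + propellant = 41,900 + 70,100 + 747,000 = 859,000 kg.
m_f = payload + dry = 41,900 + 70,100 = 112,000 kg.
Rocket equation: Δv = v_e · ln(m₀/m_f) = 4420.0 × ln(7.67) = 4420.0 × 2.0373 ≈ 9004.7 m/s.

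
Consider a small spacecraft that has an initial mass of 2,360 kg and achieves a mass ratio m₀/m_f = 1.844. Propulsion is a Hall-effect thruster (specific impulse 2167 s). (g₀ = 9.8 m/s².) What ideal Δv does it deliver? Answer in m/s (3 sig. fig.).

v_e = Isp · g₀ = 2167 × 9.8 = 21236.6 m/s.
Δv = v_e · ln(1.844) = 21236.6 × 0.6119 ≈ 12995.5 m/s.

Δv ≈ 13000 m/s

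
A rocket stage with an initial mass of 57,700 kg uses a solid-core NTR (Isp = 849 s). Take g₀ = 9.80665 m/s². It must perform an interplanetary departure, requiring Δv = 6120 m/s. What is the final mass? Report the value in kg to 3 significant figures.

final mass ≈ 27700 kg

v_e = Isp · g₀ = 849 × 9.80665 = 8325.8 m/s.
From the ideal rocket equation, m₀/m_f = exp(Δv / v_e) = exp(6120 / 8325.8) = exp(0.7351) = 2.0856.
m_f = m₀ / 2.0856 = 57,700 / 2.0856 = 27,665.9 kg.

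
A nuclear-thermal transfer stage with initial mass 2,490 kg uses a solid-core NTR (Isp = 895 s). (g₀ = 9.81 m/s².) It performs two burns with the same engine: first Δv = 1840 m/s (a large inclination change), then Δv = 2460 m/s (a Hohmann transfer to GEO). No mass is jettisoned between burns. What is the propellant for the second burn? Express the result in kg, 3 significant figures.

v_e = Isp · g₀ = 895 × 9.81 = 8780.0 m/s.
After the first burn: m = 2490 × exp(−1840/8780.0) = 2490 × 0.81093 = 2,019.22 kg.
After the second burn: m = 2,019.22 × exp(−2460/8780.0) = 2,019.22 × 0.75564 = 1,525.8 kg.
Second-burn propellant = 2,019.22 − 1,525.8 = 493.42 kg.

propellant for the second burn ≈ 493 kg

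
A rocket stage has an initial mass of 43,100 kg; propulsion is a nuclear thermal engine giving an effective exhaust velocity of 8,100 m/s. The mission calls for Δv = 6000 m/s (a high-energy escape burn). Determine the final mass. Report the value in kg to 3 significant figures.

final mass ≈ 20500 kg

By the Tsiolkovsky rocket equation, m₀/m_f = exp(Δv / v_e) = exp(6000 / 8100.0) = exp(0.7407) = 2.0975.
m_f = m₀ / 2.0975 = 43,100 / 2.0975 = 20,548.3 kg.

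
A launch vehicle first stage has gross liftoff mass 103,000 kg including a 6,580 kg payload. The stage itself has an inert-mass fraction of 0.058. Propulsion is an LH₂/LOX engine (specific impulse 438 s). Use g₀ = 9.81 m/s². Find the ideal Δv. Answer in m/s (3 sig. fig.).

Δv ≈ 9180 m/s

Stage wet mass = m₀ − payload = 103,000 − 6,580 = 96,420 kg.
Stage dry mass = ε × stage wet mass = 0.058 × 96,420 = 5,592.36 kg.
Burnout mass m_f = stage dry + payload = 5,592.36 + 6,580 = 12,172.36 kg.
v_e = Isp · g₀ = 438 × 9.81 = 4296.8 m/s.
By the Tsiolkovsky rocket equation, Δv = v_e · ln(103,000/12,172.36) = 4296.8 × ln(8.462) = 4296.8 × 2.1356 ≈ 9176 m/s.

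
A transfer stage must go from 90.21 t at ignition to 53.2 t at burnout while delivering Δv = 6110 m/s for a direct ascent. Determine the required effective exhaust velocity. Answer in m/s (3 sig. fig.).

v_e ≈ 11600 m/s

ln(m₀/m_f) = ln(90210/53200) = ln(1.696) = 0.5281.
v_e = Δv / ln(m₀/m_f) = 6110 / 0.5281 = 11570.2 m/s.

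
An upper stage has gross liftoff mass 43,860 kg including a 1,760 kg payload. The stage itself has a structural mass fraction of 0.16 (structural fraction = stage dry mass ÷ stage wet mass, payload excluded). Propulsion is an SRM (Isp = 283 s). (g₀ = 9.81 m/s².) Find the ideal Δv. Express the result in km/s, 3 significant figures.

Δv ≈ 4.56 km/s

Stage wet mass = m₀ − payload = 43,860 − 1,760 = 42,100 kg.
Stage dry mass = ε × stage wet mass = 0.16 × 42,100 = 6,736 kg.
Burnout mass m_f = stage dry + payload = 6,736 + 1,760 = 8,496 kg.
v_e = Isp · g₀ = 283 × 9.81 = 2776.2 m/s.
Δv = v_e · ln(43,860/8,496) = 2776.2 × ln(5.162) = 2776.2 × 1.6414 ≈ 4557 m/s.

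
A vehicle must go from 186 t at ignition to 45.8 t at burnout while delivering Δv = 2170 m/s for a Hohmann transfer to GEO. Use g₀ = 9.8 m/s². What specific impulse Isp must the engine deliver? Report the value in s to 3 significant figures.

ln(m₀/m_f) = ln(186000/45800) = ln(4.061) = 1.4015.
From the ideal rocket equation, v_e = Δv / ln(m₀/m_f) = 2170 / 1.4015 = 1548.4 m/s.
Isp = v_e / g₀ = 1548.4 / 9.8 = 158.0 s.

Isp ≈ 158 s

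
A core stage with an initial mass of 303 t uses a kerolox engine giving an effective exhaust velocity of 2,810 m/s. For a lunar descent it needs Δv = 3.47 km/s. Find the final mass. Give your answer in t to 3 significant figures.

final mass ≈ 88.1 t

m₀/m_f = exp(Δv / v_e) = exp(3470 / 2810.0) = exp(1.2349) = 3.4380.
m_f = m₀ / 3.4380 = 303 / 3.4380 = 88.1326 t.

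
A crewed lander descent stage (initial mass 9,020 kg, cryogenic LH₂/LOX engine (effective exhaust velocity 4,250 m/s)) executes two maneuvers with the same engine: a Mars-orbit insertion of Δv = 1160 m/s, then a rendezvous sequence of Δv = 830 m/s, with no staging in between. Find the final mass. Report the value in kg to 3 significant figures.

After the first burn: m = 9020 × exp(−1160/4250.0) = 9020 × 0.76114 = 6,865.48 kg.
After the second burn: m = 6,865.48 × exp(−830/4250.0) = 6,865.48 × 0.82259 = 5,647.48 kg.

final mass ≈ 5650 kg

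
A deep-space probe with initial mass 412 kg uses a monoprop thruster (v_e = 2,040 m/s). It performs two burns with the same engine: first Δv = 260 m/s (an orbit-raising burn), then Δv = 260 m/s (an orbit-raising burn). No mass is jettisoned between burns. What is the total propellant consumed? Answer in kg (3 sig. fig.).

total propellant consumed ≈ 92.7 kg

After the first burn: m = 412 × exp(−260/2040.0) = 412 × 0.88034 = 362.7 kg.
After the second burn: m = 362.7 × exp(−260/2040.0) = 362.7 × 0.88034 = 319.299 kg.
Total propellant = m₀ − m_final = 412 − 319.299 = 92.701 kg.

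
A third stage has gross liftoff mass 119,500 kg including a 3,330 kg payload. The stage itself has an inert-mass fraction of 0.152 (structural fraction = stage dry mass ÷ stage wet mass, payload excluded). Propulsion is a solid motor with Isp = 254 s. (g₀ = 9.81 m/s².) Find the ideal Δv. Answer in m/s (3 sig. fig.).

Δv ≈ 4330 m/s

Stage wet mass = m₀ − payload = 119,500 − 3,330 = 116,170 kg.
Stage dry mass = ε × stage wet mass = 0.152 × 116,170 = 17,657.8 kg.
Burnout mass m_f = stage dry + payload = 17,657.8 + 3,330 = 20,987.8 kg.
v_e = Isp · g₀ = 254 × 9.81 = 2491.7 m/s.
Rocket equation: Δv = v_e · ln(119,500/20,987.8) = 2491.7 × ln(5.694) = 2491.7 × 1.7394 ≈ 4334 m/s.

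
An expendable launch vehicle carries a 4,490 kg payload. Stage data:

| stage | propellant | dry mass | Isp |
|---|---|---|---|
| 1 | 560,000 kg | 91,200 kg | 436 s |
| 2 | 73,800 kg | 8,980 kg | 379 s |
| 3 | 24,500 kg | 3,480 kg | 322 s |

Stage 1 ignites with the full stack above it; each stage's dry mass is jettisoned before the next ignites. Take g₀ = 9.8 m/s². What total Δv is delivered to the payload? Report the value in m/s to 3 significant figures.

Δv ≈ 13800 m/s

Ignition mass of stage 1 = 560,000+91,200 + 73,800+8,980 + 24,500+3,480 + 4,490 = 766,450 kg.
Stage 1: m₀ = 766,450 kg, m_f = 766,450 − 560,000 = 206,450 kg; Δv = 436×9.8×ln(3.713) = 4272.8×1.3117 ≈ 5605 m/s.
Stage 2: m₀ = 115,250 kg, m_f = 115,250 − 73,800 = 41,450 kg; Δv = 379×9.8×ln(2.78) = 3714.2×1.0226 ≈ 3798 m/s.
Stage 3: m₀ = 32,470 kg, m_f = 32,470 − 24,500 = 7,970 kg; Δv = 322×9.8×ln(4.074) = 3155.6×1.4046 ≈ 4432 m/s.
Total Δv = 5605 + 3798 + 4432 = 13835 m/s.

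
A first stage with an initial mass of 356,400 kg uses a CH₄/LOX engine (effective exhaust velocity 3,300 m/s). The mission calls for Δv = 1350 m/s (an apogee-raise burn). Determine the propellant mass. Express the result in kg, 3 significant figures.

propellant mass ≈ 120000 kg

m₀/m_f = exp(Δv / v_e) = exp(1350 / 3300.0) = exp(0.4091) = 1.5054.
m_f = 356,400 / 1.5054 = 236,748 kg, so propellant = m₀ − m_f = 356,400 − 236,748 = 119,652 kg.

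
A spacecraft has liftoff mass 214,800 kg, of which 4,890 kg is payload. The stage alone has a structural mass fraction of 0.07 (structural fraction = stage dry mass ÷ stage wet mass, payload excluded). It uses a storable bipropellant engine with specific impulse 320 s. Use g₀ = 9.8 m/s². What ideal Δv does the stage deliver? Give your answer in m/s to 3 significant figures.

Δv ≈ 7510 m/s

Stage wet mass = m₀ − payload = 214,800 − 4,890 = 209,910 kg.
Stage dry mass = ε × stage wet mass = 0.07 × 209,910 = 14,693.7 kg.
Burnout mass m_f = stage dry + payload = 14,693.7 + 4,890 = 19,583.7 kg.
v_e = Isp · g₀ = 320 × 9.8 = 3136.0 m/s.
By the Tsiolkovsky rocket equation, Δv = v_e · ln(214,800/19,583.7) = 3136.0 × ln(10.97) = 3136.0 × 2.3950 ≈ 7511 m/s.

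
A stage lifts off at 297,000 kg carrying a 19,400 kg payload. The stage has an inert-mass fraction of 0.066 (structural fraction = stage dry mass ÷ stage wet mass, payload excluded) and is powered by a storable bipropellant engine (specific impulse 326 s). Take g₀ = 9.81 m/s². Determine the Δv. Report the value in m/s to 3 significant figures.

Stage wet mass = m₀ − payload = 297,000 − 19,400 = 277,600 kg.
Stage dry mass = ε × stage wet mass = 0.066 × 277,600 = 18,321.6 kg.
Burnout mass m_f = stage dry + payload = 18,321.6 + 19,400 = 37,721.6 kg.
v_e = Isp · g₀ = 326 × 9.81 = 3198.1 m/s.
Rocket equation: Δv = v_e · ln(297,000/37,721.6) = 3198.1 × ln(7.873) = 3198.1 × 2.0635 ≈ 6599 m/s.

Δv ≈ 6600 m/s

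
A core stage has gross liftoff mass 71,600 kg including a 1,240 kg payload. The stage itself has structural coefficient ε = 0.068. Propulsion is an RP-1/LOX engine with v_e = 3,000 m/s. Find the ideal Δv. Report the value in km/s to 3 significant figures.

Δv ≈ 7.43 km/s

Stage wet mass = m₀ − payload = 71,600 − 1,240 = 70,360 kg.
Stage dry mass = ε × stage wet mass = 0.068 × 70,360 = 4,784.48 kg.
Burnout mass m_f = stage dry + payload = 4,784.48 + 1,240 = 6,024.48 kg.
Using Δv = v_e ln(m₀/m_f): Δv = v_e · ln(71,600/6,024.48) = 3000.0 × ln(11.88) = 3000.0 × 2.4753 ≈ 7426 m/s.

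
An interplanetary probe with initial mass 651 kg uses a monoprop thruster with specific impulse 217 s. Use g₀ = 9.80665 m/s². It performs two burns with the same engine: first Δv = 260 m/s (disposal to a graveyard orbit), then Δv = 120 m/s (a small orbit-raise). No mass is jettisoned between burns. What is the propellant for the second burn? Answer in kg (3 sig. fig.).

v_e = Isp · g₀ = 217 × 9.80665 = 2128.0 m/s.
After the first burn: m = 651 × exp(−260/2128.0) = 651 × 0.88499 = 576.128 kg.
After the second burn: m = 576.128 × exp(−120/2128.0) = 576.128 × 0.94517 = 544.539 kg.
Second-burn propellant = 576.128 − 544.539 = 31.589 kg.

propellant for the second burn ≈ 31.6 kg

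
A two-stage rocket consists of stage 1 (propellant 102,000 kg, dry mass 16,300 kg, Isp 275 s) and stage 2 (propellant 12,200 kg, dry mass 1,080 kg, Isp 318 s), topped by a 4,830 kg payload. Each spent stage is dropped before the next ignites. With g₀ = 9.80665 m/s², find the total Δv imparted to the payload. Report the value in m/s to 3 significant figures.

Δv ≈ 7210 m/s

Ignition mass of stage 1 = 102,000+16,300 + 12,200+1,080 + 4,830 = 136,410 kg.
Stage 1: m₀ = 136,410 kg, m_f = 136,410 − 102,000 = 34,410 kg; Δv = 275×9.80665×ln(3.964) = 2696.8×1.3773 ≈ 3714 m/s.
Stage 2: m₀ = 18,110 kg, m_f = 18,110 − 12,200 = 5,910 kg; Δv = 318×9.80665×ln(3.064) = 3118.5×1.1198 ≈ 3492 m/s.
Total Δv = 3714 + 3492 = 7206 m/s.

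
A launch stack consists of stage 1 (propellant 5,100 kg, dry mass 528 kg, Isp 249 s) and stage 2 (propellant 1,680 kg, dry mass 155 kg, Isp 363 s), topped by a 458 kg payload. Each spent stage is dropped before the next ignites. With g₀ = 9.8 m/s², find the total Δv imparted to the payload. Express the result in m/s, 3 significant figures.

Δv ≈ 7210 m/s

Ignition mass of stage 1 = 5,100+528 + 1,680+155 + 458 = 7,921 kg.
Stage 1: m₀ = 7,921 kg, m_f = 7,921 − 5,100 = 2,821 kg; Δv = 249×9.8×ln(2.808) = 2440.2×1.0324 ≈ 2519 m/s.
Stage 2: m₀ = 2,293 kg, m_f = 2,293 − 1,680 = 613 kg; Δv = 363×9.8×ln(3.741) = 3557.4×1.3193 ≈ 4693 m/s.
Total Δv = 2519 + 4693 = 7212 m/s.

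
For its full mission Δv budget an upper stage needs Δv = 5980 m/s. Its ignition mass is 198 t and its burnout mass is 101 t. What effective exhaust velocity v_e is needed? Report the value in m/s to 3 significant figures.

v_e ≈ 8880 m/s

ln(m₀/m_f) = ln(198000/101000) = ln(1.96) = 0.6731.
v_e = Δv / ln(m₀/m_f) = 5980 / 0.6731 = 8883.7 m/s.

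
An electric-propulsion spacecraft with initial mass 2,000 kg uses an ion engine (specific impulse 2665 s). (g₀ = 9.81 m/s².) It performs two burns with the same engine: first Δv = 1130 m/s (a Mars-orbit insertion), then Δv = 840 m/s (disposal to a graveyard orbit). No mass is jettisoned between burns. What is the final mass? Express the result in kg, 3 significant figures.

final mass ≈ 1850 kg

v_e = Isp · g₀ = 2665 × 9.81 = 26143.7 m/s.
After the first burn: m = 2000 × exp(−1130/26143.7) = 2000 × 0.95770 = 1,915.4 kg.
After the second burn: m = 1,915.4 × exp(−840/26143.7) = 1,915.4 × 0.96838 = 1,854.84 kg.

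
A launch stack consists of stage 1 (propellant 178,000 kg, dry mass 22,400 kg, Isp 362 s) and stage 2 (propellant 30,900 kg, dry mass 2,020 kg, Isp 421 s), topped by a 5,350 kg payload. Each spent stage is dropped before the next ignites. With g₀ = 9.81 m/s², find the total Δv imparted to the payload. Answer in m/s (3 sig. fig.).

Δv ≈ 11700 m/s

Ignition mass of stage 1 = 178,000+22,400 + 30,900+2,020 + 5,350 = 238,670 kg.
Stage 1: m₀ = 238,670 kg, m_f = 238,670 − 178,000 = 60,670 kg; Δv = 362×9.81×ln(3.934) = 3551.2×1.3696 ≈ 4864 m/s.
Stage 2: m₀ = 38,270 kg, m_f = 38,270 − 30,900 = 7,370 kg; Δv = 421×9.81×ln(5.193) = 4130.0×1.6472 ≈ 6803 m/s.
Total Δv = 4864 + 6803 = 11667 m/s.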